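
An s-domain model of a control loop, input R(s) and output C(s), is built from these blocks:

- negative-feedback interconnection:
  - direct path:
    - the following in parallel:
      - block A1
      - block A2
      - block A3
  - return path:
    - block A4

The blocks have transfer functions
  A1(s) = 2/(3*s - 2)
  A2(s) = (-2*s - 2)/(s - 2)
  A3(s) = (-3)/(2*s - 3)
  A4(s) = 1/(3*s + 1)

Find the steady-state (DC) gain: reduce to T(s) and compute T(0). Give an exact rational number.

Reducing step by step:

Step 1: combine A1, A2, A3 in parallel -> (-12*s^3 + 9*s^2 + 24*s - 12)/(6*s^3 - 25*s^2 + 32*s - 12)
Step 2: apply the feedback formula to (A1+A2+A3), A4 -> (-36*s^4 + 15*s^3 + 81*s^2 - 12*s - 12)/(18*s^4 - 81*s^3 + 80*s^2 + 20*s - 24)
That last expression is T(s); at s = 0 only the constant terms survive, so T(0) = -12/(-24) = 1/2.

Answer: 1/2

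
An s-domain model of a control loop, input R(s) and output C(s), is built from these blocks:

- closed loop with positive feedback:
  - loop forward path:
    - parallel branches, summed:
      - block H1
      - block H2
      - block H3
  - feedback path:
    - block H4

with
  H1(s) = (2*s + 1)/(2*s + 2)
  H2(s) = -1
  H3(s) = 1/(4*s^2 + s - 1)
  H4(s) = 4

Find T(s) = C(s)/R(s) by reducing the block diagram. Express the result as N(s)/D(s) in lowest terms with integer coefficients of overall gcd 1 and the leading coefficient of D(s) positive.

The answer is (-4*s^2 + s + 3)/(8*s^3 + 26*s^2 - 4*s - 14).

Reasoning:
Step 1: combine H1, H2, H3 in parallel -> (-4*s^2 + s + 3)/(8*s^3 + 10*s^2 - 2)
Step 2: close the feedback loop around (H1+H2+H3), H4: this yields T(s), and no further normalization is needed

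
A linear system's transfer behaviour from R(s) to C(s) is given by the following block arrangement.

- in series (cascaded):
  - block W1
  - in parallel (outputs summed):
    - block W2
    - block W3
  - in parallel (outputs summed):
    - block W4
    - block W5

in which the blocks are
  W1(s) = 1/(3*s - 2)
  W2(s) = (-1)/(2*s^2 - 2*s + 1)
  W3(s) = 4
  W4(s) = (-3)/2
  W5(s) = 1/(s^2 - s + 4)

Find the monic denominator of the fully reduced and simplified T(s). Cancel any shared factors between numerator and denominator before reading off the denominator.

Step 1: add W2, W3 (parallel), giving (8*s^2 - 8*s + 3)/(2*s^2 - 2*s + 1)
Step 2: combine W4, W5 in parallel, giving (-3*s^2 + 3*s - 10)/(2*s^2 - 2*s + 8)
Step 3: cascade W1, (W2+W3), (W4+W5), giving (-24*s^4 + 48*s^3 - 113*s^2 + 89*s - 30)/(12*s^5 - 32*s^4 + 82*s^3 - 98*s^2 + 60*s - 16)
No further cancellation is possible in the step-3 result, so that is T(s). Its denominator becomes monic after dividing by the leading coefficient 12.

Final answer: s^5 - 8*s^4/3 + 41*s^3/6 - 49*s^2/6 + 5*s - 4/3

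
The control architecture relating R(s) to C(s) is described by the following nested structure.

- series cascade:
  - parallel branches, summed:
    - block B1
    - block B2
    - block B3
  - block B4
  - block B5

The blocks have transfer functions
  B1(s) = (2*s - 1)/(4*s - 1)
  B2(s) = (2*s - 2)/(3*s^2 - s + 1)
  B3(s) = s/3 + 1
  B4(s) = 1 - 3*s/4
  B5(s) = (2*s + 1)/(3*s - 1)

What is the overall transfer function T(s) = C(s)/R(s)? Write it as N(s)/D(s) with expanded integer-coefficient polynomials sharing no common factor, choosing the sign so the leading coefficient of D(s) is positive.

First reduce the diagram to T(s).

(1) sum the parallel branches B1, B2, B3, giving (12*s^4 + 47*s^3 - 7*s^2 - 7*s)/(36*s^3 - 21*s^2 + 15*s - 3)
(2) reduce the series chain (B1+B2+B3), B4, B5, which is the overall transfer function T(s) = C(s)/R(s) in lowest terms

Answer: (-72*s^6 - 222*s^5 + 325*s^4 + 195*s^3 - 63*s^2 - 28*s)/(432*s^4 - 396*s^3 + 264*s^2 - 96*s + 12)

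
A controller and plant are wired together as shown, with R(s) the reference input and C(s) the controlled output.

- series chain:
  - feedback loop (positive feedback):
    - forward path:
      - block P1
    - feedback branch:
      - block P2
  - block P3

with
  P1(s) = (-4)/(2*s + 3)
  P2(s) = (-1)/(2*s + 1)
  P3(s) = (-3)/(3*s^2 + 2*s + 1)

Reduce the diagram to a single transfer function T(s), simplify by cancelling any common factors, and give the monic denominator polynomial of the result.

Step 1. feedback reduction of P1, P2 gives (-8*s - 4)/(4*s^2 + 8*s - 1)
Step 2. multiply [P1/(1-P1*P2)], P3 (series) gives (24*s + 12)/(12*s^4 + 32*s^3 + 17*s^2 + 6*s - 1)
No further cancellation is possible in the step-2 result, so that is T(s). Its denominator becomes monic after dividing by the leading coefficient 12.

Therefore the answer is s^4 + 8*s^3/3 + 17*s^2/12 + s/2 - 1/12.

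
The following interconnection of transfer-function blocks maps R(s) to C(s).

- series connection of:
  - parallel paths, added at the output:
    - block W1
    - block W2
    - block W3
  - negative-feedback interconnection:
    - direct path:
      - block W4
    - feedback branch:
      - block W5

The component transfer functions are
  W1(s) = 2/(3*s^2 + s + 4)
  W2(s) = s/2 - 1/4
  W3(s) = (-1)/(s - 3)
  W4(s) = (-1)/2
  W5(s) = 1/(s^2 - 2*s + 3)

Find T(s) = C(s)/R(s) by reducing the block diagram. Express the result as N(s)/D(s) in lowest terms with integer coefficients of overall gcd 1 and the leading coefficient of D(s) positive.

Answer: (-6*s^6 + 31*s^5 - 54*s^4 + 74*s^3 - 8*s^2 + 7*s + 84)/(24*s^5 - 112*s^4 + 196*s^3 - 272*s^2 + 212*s - 240)

Working:
Step 1. reduce the parallel group W1, W2, W3 -> (6*s^4 - 19*s^3 - 2*s^2 - 21*s - 28)/(12*s^3 - 32*s^2 + 4*s - 48)
Step 2. reduce the feedback loop with forward W4 and return W5 -> (-s^2 + 2*s - 3)/(2*s^2 - 4*s + 5)
Step 3. combine (W1+W2+W3), [W4/(1+W4*W5)] in series, which is the overall transfer function T(s) = C(s)/R(s) in lowest terms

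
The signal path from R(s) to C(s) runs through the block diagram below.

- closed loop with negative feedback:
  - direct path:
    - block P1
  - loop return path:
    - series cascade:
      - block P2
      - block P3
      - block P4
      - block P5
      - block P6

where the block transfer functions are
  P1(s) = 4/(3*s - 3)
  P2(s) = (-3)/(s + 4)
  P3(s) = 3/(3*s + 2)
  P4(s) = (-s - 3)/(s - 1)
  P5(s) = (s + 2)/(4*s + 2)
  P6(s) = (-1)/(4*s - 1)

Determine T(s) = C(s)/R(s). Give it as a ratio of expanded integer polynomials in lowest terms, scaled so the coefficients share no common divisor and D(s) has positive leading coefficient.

Answer: (96*s^5 + 376*s^4 - 116*s^3 - 348*s^2 - 40*s + 32)/(72*s^6 + 210*s^5 - 369*s^4 - 174*s^3 + 213*s^2 - 36*s - 132)

Working:
Step 1: multiply P2, P3, P4, P5, P6 (series), giving (-9*s^2 - 45*s - 54)/(48*s^5 + 188*s^4 - 58*s^3 - 174*s^2 - 20*s + 16)
Step 2: collapse the loop (P1 forward, (P2*P3*P4*P5*P6) return); the result is T(s) itself (integer coefficients, no common factor, positive leading denominator coefficient)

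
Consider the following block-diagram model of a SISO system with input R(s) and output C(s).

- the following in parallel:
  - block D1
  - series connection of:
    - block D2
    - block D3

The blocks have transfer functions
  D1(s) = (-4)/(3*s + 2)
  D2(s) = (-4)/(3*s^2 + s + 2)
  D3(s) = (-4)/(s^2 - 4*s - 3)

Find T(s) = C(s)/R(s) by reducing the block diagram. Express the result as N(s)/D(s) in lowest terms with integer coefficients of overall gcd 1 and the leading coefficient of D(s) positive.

The answer is (-12*s^4 + 44*s^3 + 44*s^2 + 92*s + 56)/(9*s^5 - 27*s^4 - 55*s^3 - 55*s^2 - 40*s - 12).

Reasoning:
Step 1 - cascade D2, D3 = 16/(3*s^4 - 11*s^3 - 11*s^2 - 11*s - 6)
Step 2 - reduce the parallel group D1, (D2*D3): this yields T(s), and no further normalization is needed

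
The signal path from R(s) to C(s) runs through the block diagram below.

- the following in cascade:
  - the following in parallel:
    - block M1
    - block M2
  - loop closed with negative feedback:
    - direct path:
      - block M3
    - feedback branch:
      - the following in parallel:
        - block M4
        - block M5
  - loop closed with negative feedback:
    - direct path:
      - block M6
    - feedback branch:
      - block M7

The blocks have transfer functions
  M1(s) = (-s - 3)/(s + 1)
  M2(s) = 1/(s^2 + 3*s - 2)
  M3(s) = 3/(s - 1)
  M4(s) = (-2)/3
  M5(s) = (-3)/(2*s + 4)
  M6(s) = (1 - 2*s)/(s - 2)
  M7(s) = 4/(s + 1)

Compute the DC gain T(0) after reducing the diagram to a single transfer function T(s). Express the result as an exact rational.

Step 1. sum the parallel branches M1, M2 gives (-s^3 - 6*s^2 - 6*s + 7)/(s^3 + 4*s^2 + s - 2)
Step 2. sum the parallel branches M4, M5 gives (-4*s - 17)/(6*s + 12)
Step 3. reduce the feedback loop with forward M3 and return (M4+M5) gives (6*s + 12)/(2*s^2 - 2*s - 21)
Step 4. close the feedback loop around M6, M7 gives (-2*s^2 - s + 1)/(s^2 - 9*s + 2)
Step 5. series reduction of (M1+M2), [M3/(1+M3*(M4+M5))], [M6/(1+M6*M7)] gives (12*s^5 + 90*s^4 + 168*s^3 - 48*s^2 - 198*s + 84)/(2*s^6 - 14*s^5 - 63*s^4 + 228*s^3 + 511*s^2 - 496*s + 84)
Evaluating the step-5 result (the overall T(s)) at s = 0 gives T(0) = 84/84 = 1.

Hence the answer: 1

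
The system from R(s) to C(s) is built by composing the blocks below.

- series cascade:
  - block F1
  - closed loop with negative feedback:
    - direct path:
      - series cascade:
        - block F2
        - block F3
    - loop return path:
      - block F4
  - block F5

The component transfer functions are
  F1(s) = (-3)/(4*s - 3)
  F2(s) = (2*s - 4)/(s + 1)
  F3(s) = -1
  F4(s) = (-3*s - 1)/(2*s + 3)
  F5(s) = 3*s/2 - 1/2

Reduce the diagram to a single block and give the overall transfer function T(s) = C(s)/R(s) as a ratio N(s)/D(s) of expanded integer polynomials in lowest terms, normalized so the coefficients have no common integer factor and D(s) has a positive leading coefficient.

The answer is (18*s^3 - 15*s^2 - 51*s + 18)/(32*s^3 - 44*s^2 + 11*s + 3).

Reasoning:
(1) reduce the series chain F2, F3, giving (4 - 2*s)/(s + 1)
(2) feedback reduction of (F2*F3), F4, giving (-4*s^2 + 2*s + 12)/(8*s^2 - 5*s - 1)
(3) reduce the series chain F1, [(F2*F3)/(1+(F2*F3)*F4)], F5 - this is the overall T(s), already in the required normalized form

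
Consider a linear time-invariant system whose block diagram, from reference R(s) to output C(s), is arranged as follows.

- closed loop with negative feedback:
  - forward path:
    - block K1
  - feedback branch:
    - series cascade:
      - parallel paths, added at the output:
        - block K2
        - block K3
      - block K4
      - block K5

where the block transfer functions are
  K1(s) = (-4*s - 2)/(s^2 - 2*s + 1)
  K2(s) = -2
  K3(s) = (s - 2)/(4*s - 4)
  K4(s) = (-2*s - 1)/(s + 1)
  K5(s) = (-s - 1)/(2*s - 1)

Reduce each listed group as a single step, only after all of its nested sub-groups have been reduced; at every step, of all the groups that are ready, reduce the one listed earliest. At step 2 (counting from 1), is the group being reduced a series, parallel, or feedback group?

[1] combine K2, K3 in parallel
[2] series reduction of (K2+K3), K4, K5
[3] collapse the loop (K1 forward, ((K2+K3)*K4*K5) return)
Step 2 collapses a series group.

Therefore the answer is series.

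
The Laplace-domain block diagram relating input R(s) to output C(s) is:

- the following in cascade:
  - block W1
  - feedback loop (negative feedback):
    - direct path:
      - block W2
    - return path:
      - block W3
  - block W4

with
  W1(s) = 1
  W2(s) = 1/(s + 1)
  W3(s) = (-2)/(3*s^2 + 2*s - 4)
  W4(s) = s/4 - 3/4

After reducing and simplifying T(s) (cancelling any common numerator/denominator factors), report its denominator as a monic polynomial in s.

Step 1 - feedback reduction of W2, W3 -> (3*s^2 + 2*s - 4)/(3*s^3 + 5*s^2 - 2*s - 6)
Step 2 - multiply W1, [W2/(1+W2*W3)], W4 (series) -> (3*s^3 - 7*s^2 - 10*s + 12)/(12*s^3 + 20*s^2 - 8*s - 24)
No further cancellation is possible in the step-2 result, so that is T(s). Its denominator becomes monic after dividing by the leading coefficient 12.

Hence the answer: s^3 + 5*s^2/3 - 2*s/3 - 2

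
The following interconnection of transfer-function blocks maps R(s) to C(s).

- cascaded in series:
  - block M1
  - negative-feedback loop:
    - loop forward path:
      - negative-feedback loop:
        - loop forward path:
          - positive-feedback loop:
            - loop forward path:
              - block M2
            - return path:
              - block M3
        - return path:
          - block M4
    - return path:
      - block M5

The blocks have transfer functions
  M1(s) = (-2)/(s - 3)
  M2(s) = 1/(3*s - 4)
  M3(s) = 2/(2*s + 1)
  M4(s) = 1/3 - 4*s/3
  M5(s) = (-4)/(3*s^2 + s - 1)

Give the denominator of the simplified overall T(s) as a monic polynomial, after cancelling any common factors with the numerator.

The answer is s^5 - 131*s^4/30 + 3*s^3/2 + 7*s^2 + 77*s/30 - 1/2.

Reasoning:
Step 1. close the feedback loop around M2, M3, giving (2*s + 1)/(6*s^2 - 5*s - 6)
Step 2. collapse the loop ([M2/(1-M2*M3)] forward, M4 return), giving (6*s + 3)/(10*s^2 - 17*s - 17)
Step 3. collapse the loop ([[M2/(1-M2*M3)]/(1+[M2/(1-M2*M3)]*M4)] forward, M5 return), giving (18*s^3 + 15*s^2 - 3*s - 3)/(30*s^4 - 41*s^3 - 78*s^2 - 24*s + 5)
Step 4. multiply M1, [[[M2/(1-M2*M3)]/(1+[M2/(1-M2*M3)]*M4)]/(1+[[M2/(1-M2*M3)]/(1+[M2/(1-M2*M3)]*M4)]*M5)] (series), giving (-36*s^3 - 30*s^2 + 6*s + 6)/(30*s^5 - 131*s^4 + 45*s^3 + 210*s^2 + 77*s - 15)
That last expression is T(s), already simplified. Scaling its denominator by 1/30 (the reciprocal of the leading coefficient) yields the monic denominator.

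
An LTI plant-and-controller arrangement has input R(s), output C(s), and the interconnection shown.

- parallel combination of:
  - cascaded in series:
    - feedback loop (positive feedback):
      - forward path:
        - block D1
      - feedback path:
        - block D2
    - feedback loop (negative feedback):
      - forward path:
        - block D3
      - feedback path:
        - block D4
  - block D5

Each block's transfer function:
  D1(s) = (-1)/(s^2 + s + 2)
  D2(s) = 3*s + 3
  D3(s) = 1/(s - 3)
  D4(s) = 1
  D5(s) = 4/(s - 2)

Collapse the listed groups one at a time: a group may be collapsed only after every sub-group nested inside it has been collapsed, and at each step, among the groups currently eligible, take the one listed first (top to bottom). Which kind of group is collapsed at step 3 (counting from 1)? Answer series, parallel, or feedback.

Reducing step by step:

Step 1: feedback reduction of D1, D2
Step 2: close the feedback loop around D3, D4
Step 3: reduce the series chain [D1/(1-D1*D2)], [D3/(1+D3*D4)]
Step 4: sum the parallel branches ([D1/(1-D1*D2)]*[D3/(1+D3*D4)]), D5
The group at step 3 is a series group.

Answer: series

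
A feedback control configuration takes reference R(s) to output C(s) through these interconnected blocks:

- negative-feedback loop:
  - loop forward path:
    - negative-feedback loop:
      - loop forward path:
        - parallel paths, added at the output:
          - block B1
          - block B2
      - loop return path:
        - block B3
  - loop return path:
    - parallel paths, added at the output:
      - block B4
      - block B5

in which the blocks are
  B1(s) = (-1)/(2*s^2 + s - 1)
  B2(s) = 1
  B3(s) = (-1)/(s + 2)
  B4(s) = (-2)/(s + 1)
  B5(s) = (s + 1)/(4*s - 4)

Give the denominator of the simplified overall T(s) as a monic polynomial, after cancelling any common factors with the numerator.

Answer: s^5 + s^4/2 - 2*s^3 + 29*s^2/10 + 12*s/5 - 18/5

Working:
Step 1. combine B1, B2 in parallel; result (2*s^2 + s - 2)/(2*s^2 + s - 1)
Step 2. collapse the loop ((B1+B2) forward, B3 return); result (2*s^3 + 5*s^2 - 4)/(2*s^3 + 3*s^2)
Step 3. add B4, B5 (parallel); result (s^2 - 6*s + 9)/(4*s^2 - 4)
Step 4. feedback reduction of [(B1+B2)/(1+(B1+B2)*B3)], (B4+B5); result (8*s^5 + 20*s^4 - 8*s^3 - 36*s^2 + 16)/(10*s^5 + 5*s^4 - 20*s^3 + 29*s^2 + 24*s - 36)
The result of step 4 is T(s) in lowest terms. Its denominator has leading coefficient 10; dividing the denominator through by 10 makes it monic.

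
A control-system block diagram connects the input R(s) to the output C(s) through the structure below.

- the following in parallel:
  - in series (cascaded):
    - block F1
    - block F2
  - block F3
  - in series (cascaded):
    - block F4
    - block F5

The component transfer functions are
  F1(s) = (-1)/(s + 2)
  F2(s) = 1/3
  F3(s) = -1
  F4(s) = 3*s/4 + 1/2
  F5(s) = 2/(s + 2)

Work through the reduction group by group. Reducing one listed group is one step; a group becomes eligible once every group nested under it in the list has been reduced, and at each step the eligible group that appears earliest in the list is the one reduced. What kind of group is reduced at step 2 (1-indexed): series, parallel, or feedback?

Reducing step by step:

1. combine F1, F2 in series
2. combine F4, F5 in series
3. reduce the parallel group (F1*F2), F3, (F4*F5)
Step 2 collapses a series group.

Answer: series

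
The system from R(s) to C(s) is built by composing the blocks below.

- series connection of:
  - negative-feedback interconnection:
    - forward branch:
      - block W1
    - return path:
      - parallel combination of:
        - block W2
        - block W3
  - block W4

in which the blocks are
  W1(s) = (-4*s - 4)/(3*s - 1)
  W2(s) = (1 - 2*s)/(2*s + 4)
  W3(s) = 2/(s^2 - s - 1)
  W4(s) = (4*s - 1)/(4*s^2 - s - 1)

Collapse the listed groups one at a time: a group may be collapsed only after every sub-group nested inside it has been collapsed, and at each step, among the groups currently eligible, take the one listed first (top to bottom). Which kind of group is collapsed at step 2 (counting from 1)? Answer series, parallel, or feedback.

Answer: feedback

Working:
(1) parallel reduction of W2, W3
(2) reduce the feedback loop with forward W1 and return (W2+W3)
(3) reduce the series chain [W1/(1+W1*(W2+W3))], W4
At step 2 the group reduced is feedback.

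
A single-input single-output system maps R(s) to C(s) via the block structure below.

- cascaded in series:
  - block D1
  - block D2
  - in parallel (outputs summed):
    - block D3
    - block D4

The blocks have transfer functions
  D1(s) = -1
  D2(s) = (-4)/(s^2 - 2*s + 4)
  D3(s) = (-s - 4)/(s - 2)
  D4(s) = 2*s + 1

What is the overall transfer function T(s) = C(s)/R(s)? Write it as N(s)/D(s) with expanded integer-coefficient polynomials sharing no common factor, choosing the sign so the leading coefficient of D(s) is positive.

The answer is (8*s^2 - 16*s - 24)/(s^3 - 4*s^2 + 8*s - 8).

Reasoning:
Step 1. sum the parallel branches D3, D4 = (2*s^2 - 4*s - 6)/(s - 2)
Step 2. combine D1, D2, (D3+D4) in series, which is the overall transfer function T(s) = C(s)/R(s) in lowest terms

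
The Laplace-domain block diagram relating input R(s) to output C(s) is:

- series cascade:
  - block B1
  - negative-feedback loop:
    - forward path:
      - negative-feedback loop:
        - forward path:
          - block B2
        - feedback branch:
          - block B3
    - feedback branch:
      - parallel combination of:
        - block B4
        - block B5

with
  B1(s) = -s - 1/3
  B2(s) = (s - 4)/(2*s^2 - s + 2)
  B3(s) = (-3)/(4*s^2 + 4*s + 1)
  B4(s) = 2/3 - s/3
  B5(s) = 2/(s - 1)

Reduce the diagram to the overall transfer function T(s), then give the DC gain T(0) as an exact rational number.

Answer: 2/29

Working:
Step 1. reduce the feedback loop with forward B2 and return B3, giving (4*s^3 - 12*s^2 - 15*s - 4)/(8*s^4 + 4*s^3 + 6*s^2 + 4*s + 14)
Step 2. combine B4, B5 in parallel, giving (-s^2 + 3*s + 4)/(3*s - 3)
Step 3. apply the feedback formula to [B2/(1+B2*B3)], (B4+B5), giving (12*s^4 - 48*s^3 - 9*s^2 + 33*s + 12)/(20*s^5 + 12*s^4 + s^3 - 95*s^2 - 42*s - 58)
Step 4. combine B1, [[B2/(1+B2*B3)]/(1+[B2/(1+B2*B3)]*(B4+B5))] in series, giving (-12*s^5 + 44*s^4 + 25*s^3 - 30*s^2 - 23*s - 4)/(20*s^5 + 12*s^4 + s^3 - 95*s^2 - 42*s - 58)
DC gain: substitute s = 0 into T(s) from step 4: T(0) = -4/(-58) = 2/29.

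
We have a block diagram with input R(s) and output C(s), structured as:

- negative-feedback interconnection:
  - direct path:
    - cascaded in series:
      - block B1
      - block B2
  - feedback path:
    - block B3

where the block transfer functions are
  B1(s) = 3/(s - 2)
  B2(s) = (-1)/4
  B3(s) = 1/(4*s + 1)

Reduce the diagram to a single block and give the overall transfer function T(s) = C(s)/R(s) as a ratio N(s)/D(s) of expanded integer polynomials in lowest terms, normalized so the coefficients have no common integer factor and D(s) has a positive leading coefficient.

Step 1: multiply B1, B2 (series) = (-3)/(4*s - 8)
Step 2: collapse the loop ((B1*B2) forward, B3 return), giving the overall T(s)

Final answer: (-12*s - 3)/(16*s^2 - 28*s - 11)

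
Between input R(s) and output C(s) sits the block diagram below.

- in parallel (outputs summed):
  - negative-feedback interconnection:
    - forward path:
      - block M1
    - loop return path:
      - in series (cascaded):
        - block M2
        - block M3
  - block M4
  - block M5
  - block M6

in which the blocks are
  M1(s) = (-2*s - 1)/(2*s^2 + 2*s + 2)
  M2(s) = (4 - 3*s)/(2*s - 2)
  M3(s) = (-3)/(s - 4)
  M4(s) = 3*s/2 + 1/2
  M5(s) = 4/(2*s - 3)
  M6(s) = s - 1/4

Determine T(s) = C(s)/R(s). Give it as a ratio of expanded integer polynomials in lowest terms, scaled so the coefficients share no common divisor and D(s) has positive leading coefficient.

First reduce the diagram to T(s).

Step 1. reduce the series chain M2, M3 -> (9*s - 12)/(2*s^2 - 10*s + 8)
Step 2. apply the feedback formula to M1, (M2*M3) -> (-4*s^3 + 18*s^2 - 6*s - 8)/(4*s^4 - 16*s^3 - 18*s^2 + 11*s + 28)
Step 3. parallel reduction of [M1/(1+M1*(M2*M3))], M4, M5, M6, giving the overall T(s)

Answer: (80*s^6 - 432*s^5 + 108*s^4 + 708*s^3 - 246*s^2 - 633*s + 460)/(32*s^5 - 176*s^4 + 48*s^3 + 304*s^2 + 92*s - 336)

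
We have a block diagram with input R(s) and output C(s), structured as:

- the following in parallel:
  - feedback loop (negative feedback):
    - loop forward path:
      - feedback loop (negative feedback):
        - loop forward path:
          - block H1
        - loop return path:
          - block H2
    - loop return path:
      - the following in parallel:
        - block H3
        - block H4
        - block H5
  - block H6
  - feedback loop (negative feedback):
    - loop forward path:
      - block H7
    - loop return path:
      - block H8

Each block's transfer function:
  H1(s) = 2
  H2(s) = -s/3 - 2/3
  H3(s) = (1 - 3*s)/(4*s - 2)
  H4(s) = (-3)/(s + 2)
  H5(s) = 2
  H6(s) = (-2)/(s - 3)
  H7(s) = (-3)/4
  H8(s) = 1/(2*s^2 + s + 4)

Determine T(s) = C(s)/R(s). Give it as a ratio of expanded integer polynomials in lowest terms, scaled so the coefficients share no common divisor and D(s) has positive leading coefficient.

Reducing step by step:

Step 1: reduce the feedback loop with forward H1 and return H2 -> (-6)/(2*s + 1)
Step 2: sum the parallel branches H3, H4, H5 -> (5*s^2 - 5*s)/(4*s^2 + 6*s - 4)
Step 3: feedback reduction of [H1/(1+H1*H2)], (H3+H4+H5) -> (-12*s^2 - 18*s + 12)/(4*s^3 - 7*s^2 + 14*s - 2)
Step 4: feedback reduction of H7, H8 -> (-6*s^2 - 3*s - 12)/(8*s^2 + 4*s + 13)
Step 5: add [[H1/(1+H1*H2)]/(1+[H1/(1+H1*H2)]*(H3+H4+H5))], H6, [H7/(1+H7*H8)] (parallel): this yields T(s), and no further normalization is needed

Answer: (-24*s^6 - 58*s^5 - 25*s^4 + 559*s^3 - 12*s^2 + 876*s - 488)/(32*s^6 - 136*s^5 + 256*s^4 - 459*s^3 + 327*s^2 - 548*s + 78)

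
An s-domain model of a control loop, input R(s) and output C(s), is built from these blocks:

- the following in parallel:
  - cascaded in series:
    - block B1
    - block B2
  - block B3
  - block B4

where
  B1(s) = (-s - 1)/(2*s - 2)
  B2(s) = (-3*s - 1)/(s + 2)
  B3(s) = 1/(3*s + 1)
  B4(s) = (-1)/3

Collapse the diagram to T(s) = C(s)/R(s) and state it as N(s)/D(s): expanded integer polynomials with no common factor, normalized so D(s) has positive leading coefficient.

Reducing step by step:

1. combine B1, B2 in series: (3*s^2 + 4*s + 1)/(2*s^2 + 2*s - 4)
2. sum the parallel branches (B1*B2), B3, B4, which is the overall transfer function T(s) = C(s)/R(s) in lowest terms

Answer: (21*s^3 + 43*s^2 + 37*s - 5)/(18*s^3 + 24*s^2 - 30*s - 12)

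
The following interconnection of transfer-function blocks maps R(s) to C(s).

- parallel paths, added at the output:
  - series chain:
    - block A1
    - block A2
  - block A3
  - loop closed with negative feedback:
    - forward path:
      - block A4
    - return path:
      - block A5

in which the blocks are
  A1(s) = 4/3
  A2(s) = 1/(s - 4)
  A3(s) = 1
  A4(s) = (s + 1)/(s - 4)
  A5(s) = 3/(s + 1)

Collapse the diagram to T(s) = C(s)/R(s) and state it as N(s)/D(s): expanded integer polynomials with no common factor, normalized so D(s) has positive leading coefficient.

First reduce the diagram to T(s).

1. combine A1, A2 in series -> 4/(3*s - 12)
2. close the feedback loop around A4, A5 -> (s + 1)/(s - 1)
3. sum the parallel branches (A1*A2), A3, [A4/(1+A4*A5)]: this yields T(s), and no further normalization is needed

Answer: (6*s^2 - 20*s - 4)/(3*s^2 - 15*s + 12)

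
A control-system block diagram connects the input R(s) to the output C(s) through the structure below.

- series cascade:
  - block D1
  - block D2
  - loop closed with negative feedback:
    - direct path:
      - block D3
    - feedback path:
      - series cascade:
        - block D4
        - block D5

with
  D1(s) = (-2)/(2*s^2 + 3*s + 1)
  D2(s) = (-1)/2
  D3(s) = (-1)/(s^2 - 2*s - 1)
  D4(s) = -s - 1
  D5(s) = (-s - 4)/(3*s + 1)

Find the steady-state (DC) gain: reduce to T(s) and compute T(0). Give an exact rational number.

Step 1. series reduction of D4, D5 = (s^2 + 5*s + 4)/(3*s + 1)
Step 2. feedback reduction of D3, (D4*D5) = (-3*s - 1)/(3*s^3 - 6*s^2 - 10*s - 5)
Step 3. series reduction of D1, D2, [D3/(1+D3*(D4*D5))] = (-3*s - 1)/(6*s^5 - 3*s^4 - 35*s^3 - 46*s^2 - 25*s - 5)
Step 3 gives the overall T(s). Then T(0) = -1/(-5) = 1/5.

Hence the answer: 1/5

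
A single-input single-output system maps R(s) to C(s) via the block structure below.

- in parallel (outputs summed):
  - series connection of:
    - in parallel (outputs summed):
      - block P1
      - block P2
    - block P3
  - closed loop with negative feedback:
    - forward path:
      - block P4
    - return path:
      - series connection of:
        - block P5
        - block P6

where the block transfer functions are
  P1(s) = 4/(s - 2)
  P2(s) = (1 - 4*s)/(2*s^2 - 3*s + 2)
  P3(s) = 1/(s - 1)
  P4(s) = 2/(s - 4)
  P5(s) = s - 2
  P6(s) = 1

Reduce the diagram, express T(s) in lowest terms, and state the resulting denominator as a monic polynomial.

First reduce the diagram to T(s).

Step 1. reduce the parallel group P1, P2 = (4*s^2 - 3*s + 6)/(2*s^3 - 7*s^2 + 8*s - 4)
Step 2. reduce the series chain (P1+P2), P3 = (4*s^2 - 3*s + 6)/(2*s^4 - 9*s^3 + 15*s^2 - 12*s + 4)
Step 3. reduce the series chain P5, P6 = s - 2
Step 4. reduce the feedback loop with forward P4 and return (P5*P6) = 2/(3*s - 8)
Step 5. sum the parallel branches ((P1+P2)*P3), [P4/(1+P4*(P5*P6))] = (4*s^4 - 6*s^3 - 11*s^2 + 18*s - 40)/(6*s^5 - 43*s^4 + 117*s^3 - 156*s^2 + 108*s - 32)
T(s) is the step-5 result (common factors already cancelled). Leading coefficient of the denominator: 6. Divide through by 6 for the monic polynomial.

Answer: s^5 - 43*s^4/6 + 39*s^3/2 - 26*s^2 + 18*s - 16/3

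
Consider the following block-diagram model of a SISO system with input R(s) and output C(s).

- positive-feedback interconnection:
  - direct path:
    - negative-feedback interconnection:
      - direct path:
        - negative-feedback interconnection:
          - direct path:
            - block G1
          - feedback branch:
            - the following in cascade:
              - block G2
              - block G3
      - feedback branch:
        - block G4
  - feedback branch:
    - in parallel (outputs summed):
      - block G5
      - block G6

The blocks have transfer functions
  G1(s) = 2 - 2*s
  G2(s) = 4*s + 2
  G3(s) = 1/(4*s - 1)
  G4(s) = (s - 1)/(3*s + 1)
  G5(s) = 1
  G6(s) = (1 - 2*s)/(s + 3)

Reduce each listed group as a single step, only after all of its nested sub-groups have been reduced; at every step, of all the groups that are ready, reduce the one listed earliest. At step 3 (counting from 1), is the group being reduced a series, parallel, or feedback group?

Step 1. multiply G2, G3 (series)
Step 2. apply the feedback formula to G1, (G2*G3)
Step 3. apply the feedback formula to [G1/(1+G1*(G2*G3))], G4
Step 4. reduce the parallel group G5, G6
Step 5. apply the feedback formula to [[G1/(1+G1*(G2*G3))]/(1+[G1/(1+G1*(G2*G3))]*G4)], (G5+G6)
At step 3 the group reduced is feedback.

Final answer: feedback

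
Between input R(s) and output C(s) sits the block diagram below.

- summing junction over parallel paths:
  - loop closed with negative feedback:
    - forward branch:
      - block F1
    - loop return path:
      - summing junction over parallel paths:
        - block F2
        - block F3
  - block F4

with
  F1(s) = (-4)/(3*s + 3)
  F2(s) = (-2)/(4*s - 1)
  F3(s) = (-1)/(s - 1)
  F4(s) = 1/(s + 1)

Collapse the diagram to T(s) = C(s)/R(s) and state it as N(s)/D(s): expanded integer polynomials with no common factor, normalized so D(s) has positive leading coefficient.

(1) sum the parallel branches F2, F3, giving (3 - 6*s)/(4*s^2 - 5*s + 1)
(2) collapse the loop (F1 forward, (F2+F3) return), giving (-16*s^2 + 20*s - 4)/(12*s^3 - 3*s^2 + 12*s - 9)
(3) reduce the parallel group [F1/(1+F1*(F2+F3))], F4: this yields T(s), and no further normalization is needed

Final answer: (-4*s^3 + s^2 + 28*s - 13)/(12*s^4 + 9*s^3 + 9*s^2 + 3*s - 9)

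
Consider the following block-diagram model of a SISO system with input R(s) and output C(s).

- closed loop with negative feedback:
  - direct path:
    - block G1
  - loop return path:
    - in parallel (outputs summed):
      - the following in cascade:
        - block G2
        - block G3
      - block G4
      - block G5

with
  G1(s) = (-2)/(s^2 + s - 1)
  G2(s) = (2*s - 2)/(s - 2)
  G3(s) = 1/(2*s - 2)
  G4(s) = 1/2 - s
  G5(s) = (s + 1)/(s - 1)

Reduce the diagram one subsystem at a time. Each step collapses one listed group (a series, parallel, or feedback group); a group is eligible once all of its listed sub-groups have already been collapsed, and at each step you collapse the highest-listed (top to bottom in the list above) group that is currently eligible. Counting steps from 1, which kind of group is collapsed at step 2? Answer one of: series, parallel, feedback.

(1) series reduction of G2, G3
(2) combine (G2*G3), G4, G5 in parallel
(3) close the feedback loop around G1, ((G2*G3)+G4+G5)
Step 2 collapses a parallel group.

Therefore the answer is parallel.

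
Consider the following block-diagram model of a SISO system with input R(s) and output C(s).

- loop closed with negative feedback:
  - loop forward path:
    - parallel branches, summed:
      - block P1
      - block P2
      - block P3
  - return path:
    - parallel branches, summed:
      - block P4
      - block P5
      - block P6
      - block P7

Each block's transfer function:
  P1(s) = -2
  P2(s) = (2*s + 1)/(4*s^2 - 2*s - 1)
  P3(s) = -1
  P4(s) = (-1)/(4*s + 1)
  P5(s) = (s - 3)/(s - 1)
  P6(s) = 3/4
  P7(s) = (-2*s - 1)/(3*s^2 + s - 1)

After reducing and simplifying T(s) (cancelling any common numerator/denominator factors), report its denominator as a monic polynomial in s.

Step 1: sum the parallel branches P1, P2, P3 = (-12*s^2 + 8*s + 4)/(4*s^2 - 2*s - 1)
Step 2: parallel reduction of P4, P5, P6, P7 = (84*s^4 - 175*s^3 - 110*s^2 + 66*s + 15)/(48*s^4 - 20*s^3 - 40*s^2 + 8*s + 4)
Step 3: close the feedback loop around (P1+P2+P3), (P4+P5+P6+P7) = (144*s^5 - 12*s^4 - 140*s^3 - 16*s^2 + 20*s + 4)/(204*s^5 - 445*s^4 - 467*s^3 + 93*s^2 + 106*s + 14)
Step 3 gives the fully reduced T(s), with no common factor left to cancel. The denominator's leading coefficient is 204, so divide each of its coefficients by 204 to get the monic form.

Final answer: s^5 - 445*s^4/204 - 467*s^3/204 + 31*s^2/68 + 53*s/102 + 7/102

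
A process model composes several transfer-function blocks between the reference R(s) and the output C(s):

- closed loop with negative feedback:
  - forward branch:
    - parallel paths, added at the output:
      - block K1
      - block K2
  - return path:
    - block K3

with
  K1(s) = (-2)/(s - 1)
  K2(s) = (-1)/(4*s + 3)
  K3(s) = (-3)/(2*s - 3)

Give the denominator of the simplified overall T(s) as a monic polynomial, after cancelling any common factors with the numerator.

The answer is s^3 - 7*s^2/4 + 3*s + 3.

Reasoning:
(1) parallel reduction of K1, K2 -> (-9*s - 5)/(4*s^2 - s - 3)
(2) apply the feedback formula to (K1+K2), K3 -> (-18*s^2 + 17*s + 15)/(8*s^3 - 14*s^2 + 24*s + 24)
The result of step 2 is T(s) in lowest terms. Its denominator has leading coefficient 8; dividing the denominator through by 8 makes it monic.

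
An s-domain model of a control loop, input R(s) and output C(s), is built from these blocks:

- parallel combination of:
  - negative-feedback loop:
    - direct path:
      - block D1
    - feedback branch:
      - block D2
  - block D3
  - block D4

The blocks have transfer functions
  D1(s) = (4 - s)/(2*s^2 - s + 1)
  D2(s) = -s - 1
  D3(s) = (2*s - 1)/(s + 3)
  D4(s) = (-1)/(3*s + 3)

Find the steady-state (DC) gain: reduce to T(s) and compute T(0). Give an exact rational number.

[1] apply the feedback formula to D1, D2 -> (4 - s)/(3*s^2 - 4*s - 3)
[2] add [D1/(1+D1*D2)], D3, D4 (parallel) -> (18*s^4 - 21*s^3 - 44*s^2 + 57*s + 54)/(9*s^4 + 24*s^3 - 30*s^2 - 72*s - 27)
The step-2 result is T(s). Setting s = 0: T(0) = 54/(-27) = -2.

Therefore the answer is -2.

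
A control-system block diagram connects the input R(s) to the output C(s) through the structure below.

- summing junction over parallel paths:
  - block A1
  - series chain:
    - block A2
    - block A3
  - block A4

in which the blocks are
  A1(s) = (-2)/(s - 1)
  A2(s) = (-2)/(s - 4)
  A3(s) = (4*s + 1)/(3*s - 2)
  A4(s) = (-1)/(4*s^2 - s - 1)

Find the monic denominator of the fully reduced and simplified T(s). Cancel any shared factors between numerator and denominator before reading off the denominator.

Step 1: series reduction of A2, A3 gives (-8*s - 2)/(3*s^2 - 14*s + 8)
Step 2: add A1, (A2*A3), A4 (parallel) gives (-56*s^4 + 147*s^3 - 59*s^2 - 42*s + 22)/(12*s^5 - 71*s^4 + 102*s^3 - 37*s^2 - 14*s + 8)
No further cancellation is possible in the step-2 result, so that is T(s). Its denominator becomes monic after dividing by the leading coefficient 12.

Answer: s^5 - 71*s^4/12 + 17*s^3/2 - 37*s^2/12 - 7*s/6 + 2/3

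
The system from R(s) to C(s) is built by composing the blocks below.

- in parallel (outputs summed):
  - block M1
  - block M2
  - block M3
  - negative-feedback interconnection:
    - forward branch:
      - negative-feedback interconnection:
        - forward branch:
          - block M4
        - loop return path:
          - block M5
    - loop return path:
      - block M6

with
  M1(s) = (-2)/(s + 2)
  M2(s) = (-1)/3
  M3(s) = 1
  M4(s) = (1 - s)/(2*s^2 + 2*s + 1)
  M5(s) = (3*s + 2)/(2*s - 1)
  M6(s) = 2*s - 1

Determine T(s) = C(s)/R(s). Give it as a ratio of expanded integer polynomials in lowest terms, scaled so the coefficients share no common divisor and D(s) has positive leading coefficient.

The answer is (8*s^3 - 25*s^2 + 27*s - 10)/(21*s^3 + 30*s^2 - 18*s + 12).

Reasoning:
Step 1. apply the feedback formula to M4, M5 = (-2*s^2 + 3*s - 1)/(4*s^3 - s^2 + s + 1)
Step 2. feedback reduction of [M4/(1+M4*M5)], M6 = (-2*s^2 + 3*s - 1)/(7*s^2 - 4*s + 2)
Step 3. parallel reduction of M1, M2, M3, [[M4/(1+M4*M5)]/(1+[M4/(1+M4*M5)]*M6)]: this yields T(s), and no further normalization is needed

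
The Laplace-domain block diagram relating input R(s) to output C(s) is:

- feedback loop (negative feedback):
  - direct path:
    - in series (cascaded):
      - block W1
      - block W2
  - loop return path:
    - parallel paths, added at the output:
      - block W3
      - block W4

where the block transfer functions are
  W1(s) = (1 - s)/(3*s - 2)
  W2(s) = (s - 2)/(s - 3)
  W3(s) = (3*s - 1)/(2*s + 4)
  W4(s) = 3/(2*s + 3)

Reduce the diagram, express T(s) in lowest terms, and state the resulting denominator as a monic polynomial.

1. combine W1, W2 in series gives (-s^2 + 3*s - 2)/(3*s^2 - 11*s + 6)
2. add W3, W4 (parallel) gives (6*s^2 + 13*s + 9)/(4*s^2 + 14*s + 12)
3. close the feedback loop around (W1*W2), (W3+W4) gives (-4*s^4 - 2*s^3 + 22*s^2 + 8*s - 24)/(6*s^4 + 3*s^3 - 76*s^2 - 47*s + 54)
Step 3 gives the fully reduced T(s), with no common factor left to cancel. The denominator's leading coefficient is 6, so divide each of its coefficients by 6 to get the monic form.

Therefore the answer is s^4 + s^3/2 - 38*s^2/3 - 47*s/6 + 9.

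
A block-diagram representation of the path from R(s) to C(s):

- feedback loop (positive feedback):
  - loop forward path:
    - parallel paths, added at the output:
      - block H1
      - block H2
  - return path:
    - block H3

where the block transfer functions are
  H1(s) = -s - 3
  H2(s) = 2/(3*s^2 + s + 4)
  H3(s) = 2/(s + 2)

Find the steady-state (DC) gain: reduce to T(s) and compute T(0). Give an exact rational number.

The answer is -5/7.

Reasoning:
Step 1. reduce the parallel group H1, H2: (-3*s^3 - 10*s^2 - 7*s - 10)/(3*s^2 + s + 4)
Step 2. reduce the feedback loop with forward (H1+H2) and return H3: (-3*s^4 - 16*s^3 - 27*s^2 - 24*s - 20)/(9*s^3 + 27*s^2 + 20*s + 28)
That last expression is T(s); at s = 0 only the constant terms survive, so T(0) = -20/28 = -5/7.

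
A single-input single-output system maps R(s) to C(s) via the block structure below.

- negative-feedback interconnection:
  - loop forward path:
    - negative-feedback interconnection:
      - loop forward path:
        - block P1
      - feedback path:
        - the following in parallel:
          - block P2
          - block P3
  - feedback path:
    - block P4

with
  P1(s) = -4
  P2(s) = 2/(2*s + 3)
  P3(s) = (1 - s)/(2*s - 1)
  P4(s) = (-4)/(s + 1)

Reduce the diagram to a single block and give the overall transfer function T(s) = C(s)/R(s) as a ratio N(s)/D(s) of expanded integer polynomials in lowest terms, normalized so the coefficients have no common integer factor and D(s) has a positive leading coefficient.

Step 1: combine P2, P3 in parallel, giving (-2*s^2 + 3*s + 1)/(4*s^2 + 4*s - 3)
Step 2: reduce the feedback loop with forward P1 and return (P2+P3), giving (-16*s^2 - 16*s + 12)/(12*s^2 - 8*s - 7)
Step 3: apply the feedback formula to [P1/(1+P1*(P2+P3))], P4, giving the overall T(s)

Answer: (-16*s^3 - 32*s^2 - 4*s + 12)/(12*s^3 + 68*s^2 + 49*s - 55)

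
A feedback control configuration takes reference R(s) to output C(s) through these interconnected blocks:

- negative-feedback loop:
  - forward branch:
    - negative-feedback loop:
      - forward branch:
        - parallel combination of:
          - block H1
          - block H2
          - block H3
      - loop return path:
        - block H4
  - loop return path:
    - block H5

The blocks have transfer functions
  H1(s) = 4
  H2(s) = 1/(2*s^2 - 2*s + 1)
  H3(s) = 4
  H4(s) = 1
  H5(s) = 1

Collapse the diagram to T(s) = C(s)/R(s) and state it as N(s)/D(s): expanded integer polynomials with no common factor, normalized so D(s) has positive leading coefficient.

The answer is (16*s^2 - 16*s + 9)/(34*s^2 - 34*s + 19).

Reasoning:
1. combine H1, H2, H3 in parallel -> (16*s^2 - 16*s + 9)/(2*s^2 - 2*s + 1)
2. reduce the feedback loop with forward (H1+H2+H3) and return H4 -> (16*s^2 - 16*s + 9)/(18*s^2 - 18*s + 10)
3. close the feedback loop around [(H1+H2+H3)/(1+(H1+H2+H3)*H4)], H5 - this is the overall T(s), already in the required normalized form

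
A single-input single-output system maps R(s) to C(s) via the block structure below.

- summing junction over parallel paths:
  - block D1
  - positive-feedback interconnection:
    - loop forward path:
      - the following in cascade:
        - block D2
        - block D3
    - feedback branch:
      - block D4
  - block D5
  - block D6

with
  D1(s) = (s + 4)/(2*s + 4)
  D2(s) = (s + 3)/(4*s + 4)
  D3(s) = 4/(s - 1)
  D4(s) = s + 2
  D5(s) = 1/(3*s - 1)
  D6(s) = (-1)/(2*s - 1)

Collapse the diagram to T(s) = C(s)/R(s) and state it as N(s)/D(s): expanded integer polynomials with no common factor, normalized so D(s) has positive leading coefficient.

First reduce the diagram to T(s).

[1] series reduction of D2, D3 gives (s + 3)/(s^2 - 1)
[2] apply the feedback formula to (D2*D3), D4 gives (-s - 3)/(5*s + 7)
[3] combine D1, [(D2*D3)/(1-(D2*D3)*D4)], D5, D6 in parallel, which is the overall transfer function T(s) = C(s)/R(s) in lowest terms

Answer: (18*s^4 + 77*s^3 - 20*s^2 - 91*s + 16)/(60*s^4 + 154*s^3 + 8*s^2 - 106*s + 28)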